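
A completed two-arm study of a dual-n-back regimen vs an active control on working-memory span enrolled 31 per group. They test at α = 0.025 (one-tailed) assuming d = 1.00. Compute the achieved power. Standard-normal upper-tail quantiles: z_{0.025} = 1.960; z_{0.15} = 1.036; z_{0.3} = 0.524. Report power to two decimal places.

For two equal groups, power = Φ(d·√(n/2) − z_{α}).
d·√(n/2) = 1.00 × √(31/2) = 1.00 × 3.937 = 3.937.
z_β = 3.937 − 1.960 = 1.977.
Power = Φ(1.977) = 0.976.

power ≈ 0.98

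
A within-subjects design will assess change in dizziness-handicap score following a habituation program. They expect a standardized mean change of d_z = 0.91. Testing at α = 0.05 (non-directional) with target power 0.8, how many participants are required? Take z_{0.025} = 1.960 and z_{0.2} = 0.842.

For a paired (one-sample on differences) test: n = ((z_{α/2} + z_β) / d)².
z_{α/2} + z_β = 1.960 + 0.842 = 2.802.
n = (2.802 / 0.91)² = 3.079² = 9.48.
Round up.

n = 10 pairs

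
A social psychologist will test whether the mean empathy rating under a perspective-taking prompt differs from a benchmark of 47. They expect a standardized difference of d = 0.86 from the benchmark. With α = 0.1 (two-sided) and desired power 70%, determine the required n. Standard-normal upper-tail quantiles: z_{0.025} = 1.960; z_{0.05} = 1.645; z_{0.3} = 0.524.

For a one-sample test: n = ((z_{α/2} + z_β) / d)².
z_{α/2} + z_β = 1.645 + 0.524 = 2.169.
n = (2.169 / 0.86)² = 2.522² = 6.36.
Round up.

n = 7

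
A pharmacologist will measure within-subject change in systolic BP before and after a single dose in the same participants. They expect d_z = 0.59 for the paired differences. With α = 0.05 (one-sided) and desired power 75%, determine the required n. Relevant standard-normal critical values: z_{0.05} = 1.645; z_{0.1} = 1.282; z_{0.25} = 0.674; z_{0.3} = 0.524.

For a paired (one-sample on differences) test: n = ((z_{α} + z_β) / d)².
z_{α} + z_β = 1.645 + 0.674 = 2.319.
n = (2.319 / 0.59)² = 3.931² = 15.45.
Round up.

n = 16 pairs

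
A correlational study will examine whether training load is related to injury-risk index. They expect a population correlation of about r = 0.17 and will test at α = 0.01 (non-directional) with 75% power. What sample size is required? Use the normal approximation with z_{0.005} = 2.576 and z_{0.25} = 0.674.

Fisher's z: C = ½·ln((1+r)/(1−r)) = ½·ln(1.4096) = 0.1717.
n = ((z_{α/2} + z_β)/C)² + 3.
(2.576 + 0.674) / 0.1717 = 3.250 / 0.1717 = 18.928.
n = 18.928² + 3 = 358.28 + 3 = 361.3.
Round up.

n = 362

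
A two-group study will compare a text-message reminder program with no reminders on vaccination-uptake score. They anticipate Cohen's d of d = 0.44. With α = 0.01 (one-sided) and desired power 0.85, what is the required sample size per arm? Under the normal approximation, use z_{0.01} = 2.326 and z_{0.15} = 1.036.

For two independent groups with equal n: n = 2·((z_{α} + z_β) / d)².
z_{α} + z_β = 2.326 + 1.036 = 3.362.
n = 2 × (3.362 / 0.44)² = 2 × 7.641² = 2 × 58.38 = 116.8.
Round up to the next whole participant.

n = 117 per group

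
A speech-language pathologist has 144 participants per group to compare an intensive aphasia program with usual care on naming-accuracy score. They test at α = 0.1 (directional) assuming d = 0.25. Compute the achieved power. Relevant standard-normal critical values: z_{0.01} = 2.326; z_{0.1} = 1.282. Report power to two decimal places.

power ≈ 0.80

For two equal groups, power = Φ(d·√(n/2) − z_{α}).
d·√(n/2) = 0.25 × √(144/2) = 0.25 × 8.485 = 2.121.
z_β = 2.121 − 1.282 = 0.839.
Power = Φ(0.839) = 0.799.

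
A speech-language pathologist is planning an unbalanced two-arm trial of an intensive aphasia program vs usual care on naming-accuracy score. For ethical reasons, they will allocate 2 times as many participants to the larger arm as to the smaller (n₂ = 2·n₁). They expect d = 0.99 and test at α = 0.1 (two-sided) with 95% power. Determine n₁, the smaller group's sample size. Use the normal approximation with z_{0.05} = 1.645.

With allocation ratio k = n₂/n₁ = 2, Var(x̄₁−x̄₂) = σ²(1/n₁ + 1/(k·n₁)) = σ²·(k+1)/(k·n₁).
So n₁ = (1 + 1/k)·((z_{α/2} + z_β)/d)² = 1.500 × (3.290/0.99)².
n₁ = 1.500 × 11.04 = 16.6.
Round up: n₁ = 17, giving n₂ = 2 × 17 = 34.

n₁ = 17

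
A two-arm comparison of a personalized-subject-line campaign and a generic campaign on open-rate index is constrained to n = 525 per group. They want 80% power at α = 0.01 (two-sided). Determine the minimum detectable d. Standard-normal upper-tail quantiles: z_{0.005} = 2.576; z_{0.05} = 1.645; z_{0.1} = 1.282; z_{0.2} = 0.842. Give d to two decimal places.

d_min ≈ 0.21

For two independent groups of n = 525 each: d_min = (z_{α/2} + z_β)·√(2/n).
z-sum = 2.576 + 0.842 = 3.418.
d_min = 3.418 × √(2/525) = 3.418 × 0.0617 = 0.211.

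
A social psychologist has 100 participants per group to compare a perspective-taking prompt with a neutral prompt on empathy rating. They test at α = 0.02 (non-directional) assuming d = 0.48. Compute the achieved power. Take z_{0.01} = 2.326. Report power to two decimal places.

power ≈ 0.86

For two equal groups, power = Φ(d·√(n/2) − z_{α/2}).
d·√(n/2) = 0.48 × √(100/2) = 0.48 × 7.071 = 3.394.
z_β = 3.394 − 2.326 = 1.068.
Power = Φ(1.068) = 0.857.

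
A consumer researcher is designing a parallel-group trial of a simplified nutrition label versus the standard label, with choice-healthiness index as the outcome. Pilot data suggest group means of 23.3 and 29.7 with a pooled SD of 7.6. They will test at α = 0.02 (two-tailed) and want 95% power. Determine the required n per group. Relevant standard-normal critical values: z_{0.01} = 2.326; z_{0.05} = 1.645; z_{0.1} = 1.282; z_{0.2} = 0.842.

n = 45 per group

Cohen's d = |M₁ − M₂| / SD_pooled = |23.3 − 29.7| / 7.6 = 6.4 / 7.6 = 0.842.
For two independent groups with equal n: n = 2·((z_{α/2} + z_β) / d)².
z_{α/2} + z_β = 2.326 + 1.645 = 3.971.
n = 2 × (3.971 / 0.842)² = 2 × 4.716² = 2 × 22.24 = 44.5.
Round up to the next whole participant.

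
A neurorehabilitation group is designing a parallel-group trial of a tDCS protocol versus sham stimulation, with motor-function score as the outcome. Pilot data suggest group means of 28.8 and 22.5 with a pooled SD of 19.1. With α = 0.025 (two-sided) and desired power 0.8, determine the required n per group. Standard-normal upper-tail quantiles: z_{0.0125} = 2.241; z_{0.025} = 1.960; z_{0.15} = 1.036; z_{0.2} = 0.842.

Cohen's d = |M₁ − M₂| / SD_pooled = |28.8 − 22.5| / 19.1 = 6.3 / 19.1 = 0.330.
For two independent groups with equal n: n = 2·((z_{α/2} + z_β) / d)².
z_{α/2} + z_β = 2.241 + 0.842 = 3.083.
n = 2 × (3.083 / 0.330)² = 2 × 9.342² = 2 × 87.28 = 174.6.
Round up to the next whole participant.

n = 175 per group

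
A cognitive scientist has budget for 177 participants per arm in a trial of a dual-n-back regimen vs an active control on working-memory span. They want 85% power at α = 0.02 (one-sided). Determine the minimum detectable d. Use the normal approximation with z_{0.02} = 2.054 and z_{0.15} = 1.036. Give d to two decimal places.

For two independent groups of n = 177 each: d_min = (z_{α} + z_β)·√(2/n).
z-sum = 2.054 + 1.036 = 3.090.
d_min = 3.090 × √(2/177) = 3.090 × 0.1063 = 0.328.

d_min ≈ 0.33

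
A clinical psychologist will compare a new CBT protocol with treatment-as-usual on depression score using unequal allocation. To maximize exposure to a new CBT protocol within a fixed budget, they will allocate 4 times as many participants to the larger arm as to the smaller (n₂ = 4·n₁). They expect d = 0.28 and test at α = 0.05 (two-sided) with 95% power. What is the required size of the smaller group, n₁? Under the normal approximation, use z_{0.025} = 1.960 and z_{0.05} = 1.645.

With allocation ratio k = n₂/n₁ = 4, Var(x̄₁−x̄₂) = σ²(1/n₁ + 1/(k·n₁)) = σ²·(k+1)/(k·n₁).
So n₁ = (1 + 1/k)·((z_{α/2} + z_β)/d)² = 1.250 × (3.605/0.28)².
n₁ = 1.250 × 165.77 = 207.2.
Round up: n₁ = 208, giving n₂ = 4 × 208 = 832.

n₁ = 208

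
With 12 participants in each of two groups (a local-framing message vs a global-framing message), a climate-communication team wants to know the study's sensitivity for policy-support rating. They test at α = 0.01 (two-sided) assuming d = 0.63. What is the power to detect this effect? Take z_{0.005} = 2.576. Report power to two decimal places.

power ≈ 0.15

For two equal groups, power = Φ(d·√(n/2) − z_{α/2}).
d·√(n/2) = 0.63 × √(12/2) = 0.63 × 2.449 = 1.543.
z_β = 1.543 − 2.576 = -1.033.
Power = Φ(-1.033) = 0.151.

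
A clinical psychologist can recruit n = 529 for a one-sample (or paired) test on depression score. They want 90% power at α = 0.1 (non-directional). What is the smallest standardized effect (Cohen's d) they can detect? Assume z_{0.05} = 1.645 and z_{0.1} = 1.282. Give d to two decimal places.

For a single sample (or paired design) of n = 529: d_min = (z_{α/2} + z_β)/√n.
z-sum = 1.645 + 1.282 = 2.927.
d_min = 2.927 / √529 = 2.927 / 23.000 = 0.127.

d_min ≈ 0.13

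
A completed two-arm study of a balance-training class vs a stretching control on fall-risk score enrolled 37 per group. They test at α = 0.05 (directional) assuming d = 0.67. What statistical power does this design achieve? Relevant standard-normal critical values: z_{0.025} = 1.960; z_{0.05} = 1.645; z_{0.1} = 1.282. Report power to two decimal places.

For two equal groups, power = Φ(d·√(n/2) − z_{α}).
d·√(n/2) = 0.67 × √(37/2) = 0.67 × 4.301 = 2.882.
z_β = 2.882 − 1.645 = 1.237.
Power = Φ(1.237) = 0.892.

power ≈ 0.89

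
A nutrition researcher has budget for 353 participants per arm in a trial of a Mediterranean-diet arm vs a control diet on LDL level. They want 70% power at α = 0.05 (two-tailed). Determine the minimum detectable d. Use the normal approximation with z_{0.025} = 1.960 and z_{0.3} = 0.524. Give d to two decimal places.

For two independent groups of n = 353 each: d_min = (z_{α/2} + z_β)·√(2/n).
z-sum = 1.960 + 0.524 = 2.484.
d_min = 2.484 × √(2/353) = 2.484 × 0.0753 = 0.187.

d_min ≈ 0.19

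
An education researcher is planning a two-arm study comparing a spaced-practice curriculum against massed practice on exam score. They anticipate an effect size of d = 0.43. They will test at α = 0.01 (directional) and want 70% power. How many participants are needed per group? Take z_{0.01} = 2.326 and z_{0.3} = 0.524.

For two independent groups with equal n: n = 2·((z_{α} + z_β) / d)².
z_{α} + z_β = 2.326 + 0.524 = 2.850.
n = 2 × (2.850 / 0.43)² = 2 × 6.628² = 2 × 43.93 = 87.9.
Round up to the next whole participant.

n = 88 per group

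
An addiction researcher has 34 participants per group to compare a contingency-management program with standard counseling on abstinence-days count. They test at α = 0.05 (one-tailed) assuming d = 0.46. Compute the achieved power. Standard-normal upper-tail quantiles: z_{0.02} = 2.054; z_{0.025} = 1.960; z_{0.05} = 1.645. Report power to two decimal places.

For two equal groups, power = Φ(d·√(n/2) − z_{α}).
d·√(n/2) = 0.46 × √(34/2) = 0.46 × 4.123 = 1.897.
z_β = 1.897 − 1.645 = 0.252.
Power = Φ(0.252) = 0.599.

power ≈ 0.60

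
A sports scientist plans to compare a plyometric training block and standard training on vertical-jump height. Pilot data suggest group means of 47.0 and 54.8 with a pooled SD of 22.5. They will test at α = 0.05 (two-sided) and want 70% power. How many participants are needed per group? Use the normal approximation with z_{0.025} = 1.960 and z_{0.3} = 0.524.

n = 103 per group

Cohen's d = |M₁ − M₂| / SD_pooled = |47.0 − 54.8| / 22.5 = 7.8 / 22.5 = 0.347.
For two independent groups with equal n: n = 2·((z_{α/2} + z_β) / d)².
z_{α/2} + z_β = 1.960 + 0.524 = 2.484.
n = 2 × (2.484 / 0.347)² = 2 × 7.159² = 2 × 51.24 = 102.5.
Round up to the next whole participant.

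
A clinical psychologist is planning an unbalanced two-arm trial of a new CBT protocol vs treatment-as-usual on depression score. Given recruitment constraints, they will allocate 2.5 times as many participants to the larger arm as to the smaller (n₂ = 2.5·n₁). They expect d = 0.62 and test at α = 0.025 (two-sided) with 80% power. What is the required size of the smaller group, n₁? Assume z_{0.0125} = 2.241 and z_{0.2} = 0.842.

n₁ = 35

With allocation ratio k = n₂/n₁ = 2.5, Var(x̄₁−x̄₂) = σ²(1/n₁ + 1/(k·n₁)) = σ²·(k+1)/(k·n₁).
So n₁ = (1 + 1/k)·((z_{α/2} + z_β)/d)² = 1.400 × (3.083/0.62)².
n₁ = 1.400 × 24.73 = 34.6.
Round up: n₁ = 35, giving n₂ = ⌈2.5 × 35⌉ = ⌈87.5⌉ = 88.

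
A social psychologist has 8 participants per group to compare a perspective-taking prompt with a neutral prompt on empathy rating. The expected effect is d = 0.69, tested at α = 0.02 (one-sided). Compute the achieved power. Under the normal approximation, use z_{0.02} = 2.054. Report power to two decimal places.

power ≈ 0.25

For two equal groups, power = Φ(d·√(n/2) − z_{α}).
d·√(n/2) = 0.69 × √(8/2) = 0.69 × 2.000 = 1.380.
z_β = 1.380 − 2.054 = -0.674.
Power = Φ(-0.674) = 0.250.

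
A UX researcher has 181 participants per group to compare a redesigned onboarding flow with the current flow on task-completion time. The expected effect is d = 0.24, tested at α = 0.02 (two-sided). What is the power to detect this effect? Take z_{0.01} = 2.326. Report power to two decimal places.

power ≈ 0.48

For two equal groups, power = Φ(d·√(n/2) − z_{α/2}).
d·√(n/2) = 0.24 × √(181/2) = 0.24 × 9.513 = 2.283.
z_β = 2.283 − 2.326 = -0.043.
Power = Φ(-0.043) = 0.483.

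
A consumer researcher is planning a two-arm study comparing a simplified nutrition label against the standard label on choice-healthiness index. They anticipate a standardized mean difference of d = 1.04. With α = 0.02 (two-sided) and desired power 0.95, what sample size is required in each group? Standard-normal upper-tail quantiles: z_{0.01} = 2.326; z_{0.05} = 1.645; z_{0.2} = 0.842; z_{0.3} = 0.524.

For two independent groups with equal n: n = 2·((z_{α/2} + z_β) / d)².
z_{α/2} + z_β = 2.326 + 1.645 = 3.971.
n = 2 × (3.971 / 1.04)² = 2 × 3.818² = 2 × 14.58 = 29.2.
Round up to the next whole participant.

n = 30 per group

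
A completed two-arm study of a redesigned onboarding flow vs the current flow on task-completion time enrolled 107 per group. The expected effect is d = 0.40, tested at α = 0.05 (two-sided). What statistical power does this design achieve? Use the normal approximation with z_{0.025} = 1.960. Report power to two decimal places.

For two equal groups, power = Φ(d·√(n/2) − z_{α/2}).
d·√(n/2) = 0.40 × √(107/2) = 0.40 × 7.314 = 2.926.
z_β = 2.926 − 1.960 = 0.966.
Power = Φ(0.966) = 0.833.

power ≈ 0.83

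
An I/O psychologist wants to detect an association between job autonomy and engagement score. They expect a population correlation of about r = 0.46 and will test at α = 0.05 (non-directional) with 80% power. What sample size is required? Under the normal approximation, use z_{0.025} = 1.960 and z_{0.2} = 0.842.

Fisher's z: C = ½·ln((1+r)/(1−r)) = ½·ln(2.7037) = 0.4973.
n = ((z_{α/2} + z_β)/C)² + 3.
(1.960 + 0.842) / 0.4973 = 2.802 / 0.4973 = 5.634.
n = 5.634² + 3 = 31.75 + 3 = 34.7.
Round up.

n = 35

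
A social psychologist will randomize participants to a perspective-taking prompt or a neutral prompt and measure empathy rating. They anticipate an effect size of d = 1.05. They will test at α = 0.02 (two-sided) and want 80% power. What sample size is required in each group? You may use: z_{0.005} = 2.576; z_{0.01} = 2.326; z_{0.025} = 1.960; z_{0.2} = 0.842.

n = 19 per group

For two independent groups with equal n: n = 2·((z_{α/2} + z_β) / d)².
z_{α/2} + z_β = 2.326 + 0.842 = 3.168.
n = 2 × (3.168 / 1.05)² = 2 × 3.017² = 2 × 9.10 = 18.2.
Round up to the next whole participant.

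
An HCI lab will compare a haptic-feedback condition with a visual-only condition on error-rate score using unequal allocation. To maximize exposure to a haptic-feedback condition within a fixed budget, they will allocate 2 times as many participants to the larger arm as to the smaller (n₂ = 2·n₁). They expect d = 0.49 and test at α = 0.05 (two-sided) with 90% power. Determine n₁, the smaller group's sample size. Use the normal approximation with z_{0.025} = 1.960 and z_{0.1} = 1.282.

With allocation ratio k = n₂/n₁ = 2, Var(x̄₁−x̄₂) = σ²(1/n₁ + 1/(k·n₁)) = σ²·(k+1)/(k·n₁).
So n₁ = (1 + 1/k)·((z_{α/2} + z_β)/d)² = 1.500 × (3.242/0.49)².
n₁ = 1.500 × 43.78 = 65.7.
Round up: n₁ = 66, giving n₂ = 2 × 66 = 132.

n₁ = 66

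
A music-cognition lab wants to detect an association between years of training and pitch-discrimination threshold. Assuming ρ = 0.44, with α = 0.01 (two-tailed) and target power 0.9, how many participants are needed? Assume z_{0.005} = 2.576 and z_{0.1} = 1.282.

n = 70

Fisher's z: C = ½·ln((1+r)/(1−r)) = ½·ln(2.5714) = 0.4722.
n = ((z_{α/2} + z_β)/C)² + 3.
(2.576 + 1.282) / 0.4722 = 3.858 / 0.4722 = 8.170.
n = 8.170² + 3 = 66.75 + 3 = 69.8.
Round up.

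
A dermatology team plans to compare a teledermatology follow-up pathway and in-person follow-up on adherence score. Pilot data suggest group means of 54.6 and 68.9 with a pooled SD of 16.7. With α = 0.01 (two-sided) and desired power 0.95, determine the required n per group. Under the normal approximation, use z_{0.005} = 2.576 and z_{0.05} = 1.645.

Cohen's d = |M₁ − M₂| / SD_pooled = |54.6 − 68.9| / 16.7 = 14.3 / 16.7 = 0.856.
For two independent groups with equal n: n = 2·((z_{α/2} + z_β) / d)².
z_{α/2} + z_β = 2.576 + 1.645 = 4.221.
n = 2 × (4.221 / 0.856)² = 2 × 4.931² = 2 × 24.32 = 48.6.
Round up to the next whole participant.

n = 49 per group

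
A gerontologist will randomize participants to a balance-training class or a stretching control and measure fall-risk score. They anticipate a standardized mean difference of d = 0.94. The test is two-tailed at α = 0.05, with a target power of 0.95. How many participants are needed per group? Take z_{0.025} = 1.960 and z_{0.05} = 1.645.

n = 30 per group

For two independent groups with equal n: n = 2·((z_{α/2} + z_β) / d)².
z_{α/2} + z_β = 1.960 + 1.645 = 3.605.
n = 2 × (3.605 / 0.94)² = 2 × 3.835² = 2 × 14.71 = 29.4.
Round up to the next whole participant.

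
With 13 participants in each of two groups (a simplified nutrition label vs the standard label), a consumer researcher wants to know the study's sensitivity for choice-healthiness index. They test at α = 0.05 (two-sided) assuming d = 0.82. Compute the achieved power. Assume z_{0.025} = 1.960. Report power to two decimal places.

power ≈ 0.55

For two equal groups, power = Φ(d·√(n/2) − z_{α/2}).
d·√(n/2) = 0.82 × √(13/2) = 0.82 × 2.550 = 2.091.
z_β = 2.091 − 1.960 = 0.131.
Power = Φ(0.131) = 0.552.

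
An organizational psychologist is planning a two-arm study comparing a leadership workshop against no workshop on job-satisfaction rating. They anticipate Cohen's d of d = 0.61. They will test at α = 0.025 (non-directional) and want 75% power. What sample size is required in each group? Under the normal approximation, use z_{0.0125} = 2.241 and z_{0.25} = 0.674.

For two independent groups with equal n: n = 2·((z_{α/2} + z_β) / d)².
z_{α/2} + z_β = 2.241 + 0.674 = 2.915.
n = 2 × (2.915 / 0.61)² = 2 × 4.779² = 2 × 22.84 = 45.7.
Round up to the next whole participant.

n = 46 per group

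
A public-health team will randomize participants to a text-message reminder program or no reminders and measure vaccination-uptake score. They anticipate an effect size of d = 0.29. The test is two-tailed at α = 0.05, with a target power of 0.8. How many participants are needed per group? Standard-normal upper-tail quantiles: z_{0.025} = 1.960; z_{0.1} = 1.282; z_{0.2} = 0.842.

n = 187 per group

For two independent groups with equal n: n = 2·((z_{α/2} + z_β) / d)².
z_{α/2} + z_β = 1.960 + 0.842 = 2.802.
n = 2 × (2.802 / 0.29)² = 2 × 9.662² = 2 × 93.36 = 186.7.
Round up to the next whole participant.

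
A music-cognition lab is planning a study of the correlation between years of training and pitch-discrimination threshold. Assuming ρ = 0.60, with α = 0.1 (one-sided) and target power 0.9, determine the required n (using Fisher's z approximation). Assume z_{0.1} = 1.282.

Fisher's z: C = ½·ln((1+r)/(1−r)) = ½·ln(4.0000) = 0.6931.
n = ((z_{α} + z_β)/C)² + 3.
(1.282 + 1.282) / 0.6931 = 2.564 / 0.6931 = 3.699.
n = 3.699² + 3 = 13.68 + 3 = 16.7.
Round up.

n = 17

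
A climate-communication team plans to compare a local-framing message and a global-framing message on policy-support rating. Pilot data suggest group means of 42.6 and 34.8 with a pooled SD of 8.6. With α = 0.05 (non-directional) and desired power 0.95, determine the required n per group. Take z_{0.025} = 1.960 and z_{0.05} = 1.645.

n = 32 per group

Cohen's d = |M₁ − M₂| / SD_pooled = |42.6 − 34.8| / 8.6 = 7.8 / 8.6 = 0.907.
For two independent groups with equal n: n = 2·((z_{α/2} + z_β) / d)².
z_{α/2} + z_β = 1.960 + 1.645 = 3.605.
n = 2 × (3.605 / 0.907)² = 2 × 3.975² = 2 × 15.80 = 31.6.
Round up to the next whole participant.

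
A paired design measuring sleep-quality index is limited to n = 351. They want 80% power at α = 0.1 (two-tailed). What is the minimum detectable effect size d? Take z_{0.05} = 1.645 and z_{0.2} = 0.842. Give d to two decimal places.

d_min ≈ 0.13

For a single sample (or paired design) of n = 351: d_min = (z_{α/2} + z_β)/√n.
z-sum = 1.645 + 0.842 = 2.487.
d_min = 2.487 / √351 = 2.487 / 18.735 = 0.133.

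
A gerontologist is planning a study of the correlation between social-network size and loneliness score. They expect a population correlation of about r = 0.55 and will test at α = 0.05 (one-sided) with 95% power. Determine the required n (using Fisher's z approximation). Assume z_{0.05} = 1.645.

n = 32

Fisher's z: C = ½·ln((1+r)/(1−r)) = ½·ln(3.4444) = 0.6184.
n = ((z_{α} + z_β)/C)² + 3.
(1.645 + 1.645) / 0.6184 = 3.290 / 0.6184 = 5.320.
n = 5.320² + 3 = 28.30 + 3 = 31.3.
Round up.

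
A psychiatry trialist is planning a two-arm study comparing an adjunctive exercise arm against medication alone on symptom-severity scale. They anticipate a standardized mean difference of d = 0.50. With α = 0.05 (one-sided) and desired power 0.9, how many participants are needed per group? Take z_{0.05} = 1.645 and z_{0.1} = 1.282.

For two independent groups with equal n: n = 2·((z_{α} + z_β) / d)².
z_{α} + z_β = 1.645 + 1.282 = 2.927.
n = 2 × (2.927 / 0.50)² = 2 × 5.854² = 2 × 34.27 = 68.5.
Round up to the next whole participant.

n = 69 per group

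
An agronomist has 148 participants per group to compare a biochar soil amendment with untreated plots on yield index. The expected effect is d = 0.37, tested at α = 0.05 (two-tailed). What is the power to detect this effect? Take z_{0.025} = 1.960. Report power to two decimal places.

power ≈ 0.89

For two equal groups, power = Φ(d·√(n/2) − z_{α/2}).
d·√(n/2) = 0.37 × √(148/2) = 0.37 × 8.602 = 3.183.
z_β = 3.183 − 1.960 = 1.223.
Power = Φ(1.223) = 0.889.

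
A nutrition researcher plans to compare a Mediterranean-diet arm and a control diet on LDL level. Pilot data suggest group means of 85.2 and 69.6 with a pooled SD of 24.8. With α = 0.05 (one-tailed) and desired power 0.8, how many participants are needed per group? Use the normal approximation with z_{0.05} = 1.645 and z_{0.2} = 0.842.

n = 32 per group

Cohen's d = |M₁ − M₂| / SD_pooled = |85.2 − 69.6| / 24.8 = 15.6 / 24.8 = 0.629.
For two independent groups with equal n: n = 2·((z_{α} + z_β) / d)².
z_{α} + z_β = 1.645 + 0.842 = 2.487.
n = 2 × (2.487 / 0.629)² = 2 × 3.954² = 2 × 15.63 = 31.3.
Round up to the next whole participant.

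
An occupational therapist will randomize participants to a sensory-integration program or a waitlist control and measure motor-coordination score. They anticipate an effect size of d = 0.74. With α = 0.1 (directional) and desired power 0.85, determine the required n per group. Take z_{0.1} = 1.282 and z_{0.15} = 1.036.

n = 20 per group

For two independent groups with equal n: n = 2·((z_{α} + z_β) / d)².
z_{α} + z_β = 1.282 + 1.036 = 2.318.
n = 2 × (2.318 / 0.74)² = 2 × 3.132² = 2 × 9.81 = 19.6.
Round up to the next whole participant.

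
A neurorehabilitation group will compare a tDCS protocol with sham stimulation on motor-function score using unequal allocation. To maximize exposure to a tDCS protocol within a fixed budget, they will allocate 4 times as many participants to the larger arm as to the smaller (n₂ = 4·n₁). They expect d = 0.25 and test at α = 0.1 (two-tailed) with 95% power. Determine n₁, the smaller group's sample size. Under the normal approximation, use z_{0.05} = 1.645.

With allocation ratio k = n₂/n₁ = 4, Var(x̄₁−x̄₂) = σ²(1/n₁ + 1/(k·n₁)) = σ²·(k+1)/(k·n₁).
So n₁ = (1 + 1/k)·((z_{α/2} + z_β)/d)² = 1.250 × (3.290/0.25)².
n₁ = 1.250 × 173.19 = 216.5.
Round up: n₁ = 217, giving n₂ = 4 × 217 = 868.

n₁ = 217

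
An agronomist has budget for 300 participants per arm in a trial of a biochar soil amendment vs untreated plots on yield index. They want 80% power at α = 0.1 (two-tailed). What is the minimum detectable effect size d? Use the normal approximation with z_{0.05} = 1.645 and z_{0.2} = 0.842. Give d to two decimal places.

d_min ≈ 0.20

For two independent groups of n = 300 each: d_min = (z_{α/2} + z_β)·√(2/n).
z-sum = 1.645 + 0.842 = 2.487.
d_min = 2.487 × √(2/300) = 2.487 × 0.0816 = 0.203.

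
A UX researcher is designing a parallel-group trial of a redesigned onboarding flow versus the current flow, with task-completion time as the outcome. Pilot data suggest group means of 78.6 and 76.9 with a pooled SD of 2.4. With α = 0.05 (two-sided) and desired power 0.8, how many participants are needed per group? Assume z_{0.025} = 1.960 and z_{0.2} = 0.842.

n = 32 per group

Cohen's d = |M₁ − M₂| / SD_pooled = |78.6 − 76.9| / 2.4 = 1.7 / 2.4 = 0.708.
For two independent groups with equal n: n = 2·((z_{α/2} + z_β) / d)².
z_{α/2} + z_β = 1.960 + 0.842 = 2.802.
n = 2 × (2.802 / 0.708)² = 2 × 3.958² = 2 × 15.66 = 31.3.
Round up to the next whole participant.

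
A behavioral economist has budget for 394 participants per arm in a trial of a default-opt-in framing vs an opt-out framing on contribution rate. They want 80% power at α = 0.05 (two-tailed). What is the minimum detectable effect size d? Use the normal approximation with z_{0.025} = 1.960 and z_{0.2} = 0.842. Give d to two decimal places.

For two independent groups of n = 394 each: d_min = (z_{α/2} + z_β)·√(2/n).
z-sum = 1.960 + 0.842 = 2.802.
d_min = 2.802 × √(2/394) = 2.802 × 0.0712 = 0.200.

d_min ≈ 0.20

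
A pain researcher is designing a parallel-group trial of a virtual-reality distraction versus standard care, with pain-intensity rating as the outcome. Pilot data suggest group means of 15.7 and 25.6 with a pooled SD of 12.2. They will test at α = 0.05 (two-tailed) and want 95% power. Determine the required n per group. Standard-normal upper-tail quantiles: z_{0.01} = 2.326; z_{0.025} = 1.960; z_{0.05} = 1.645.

n = 40 per group

Cohen's d = |M₁ − M₂| / SD_pooled = |15.7 − 25.6| / 12.2 = 9.9 / 12.2 = 0.811.
For two independent groups with equal n: n = 2·((z_{α/2} + z_β) / d)².
z_{α/2} + z_β = 1.960 + 1.645 = 3.605.
n = 2 × (3.605 / 0.811)² = 2 × 4.445² = 2 × 19.76 = 39.5.
Round up to the next whole participant.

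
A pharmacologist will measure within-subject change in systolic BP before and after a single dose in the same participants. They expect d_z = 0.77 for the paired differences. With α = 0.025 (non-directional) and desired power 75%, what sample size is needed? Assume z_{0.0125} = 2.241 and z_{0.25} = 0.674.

n = 15 pairs

For a paired (one-sample on differences) test: n = ((z_{α/2} + z_β) / d)².
z_{α/2} + z_β = 2.241 + 0.674 = 2.915.
n = (2.915 / 0.77)² = 3.786² = 14.33.
Round up.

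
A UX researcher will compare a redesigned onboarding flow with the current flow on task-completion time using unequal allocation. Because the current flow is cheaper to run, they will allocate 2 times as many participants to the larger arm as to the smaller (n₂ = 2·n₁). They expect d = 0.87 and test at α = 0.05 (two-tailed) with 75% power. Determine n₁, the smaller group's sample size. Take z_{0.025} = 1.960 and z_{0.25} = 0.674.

With allocation ratio k = n₂/n₁ = 2, Var(x̄₁−x̄₂) = σ²(1/n₁ + 1/(k·n₁)) = σ²·(k+1)/(k·n₁).
So n₁ = (1 + 1/k)·((z_{α/2} + z_β)/d)² = 1.500 × (2.634/0.87)².
n₁ = 1.500 × 9.17 = 13.7.
Round up: n₁ = 14, giving n₂ = 2 × 14 = 28.

n₁ = 14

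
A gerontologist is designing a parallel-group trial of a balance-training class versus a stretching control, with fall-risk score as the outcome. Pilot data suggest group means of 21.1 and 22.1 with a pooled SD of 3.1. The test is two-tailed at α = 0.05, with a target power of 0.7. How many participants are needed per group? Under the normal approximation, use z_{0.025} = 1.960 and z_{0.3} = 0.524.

Cohen's d = |M₁ − M₂| / SD_pooled = |21.1 − 22.1| / 3.1 = 1.0 / 3.1 = 0.323.
For two independent groups with equal n: n = 2·((z_{α/2} + z_β) / d)².
z_{α/2} + z_β = 1.960 + 0.524 = 2.484.
n = 2 × (2.484 / 0.323)² = 2 × 7.690² = 2 × 59.14 = 118.3.
Round up to the next whole participant.

n = 119 per group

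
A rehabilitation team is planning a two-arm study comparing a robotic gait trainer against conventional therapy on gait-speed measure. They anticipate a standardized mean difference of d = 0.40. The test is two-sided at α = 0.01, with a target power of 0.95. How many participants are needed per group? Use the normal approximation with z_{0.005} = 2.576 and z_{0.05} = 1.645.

For two independent groups with equal n: n = 2·((z_{α/2} + z_β) / d)².
z_{α/2} + z_β = 2.576 + 1.645 = 4.221.
n = 2 × (4.221 / 0.40)² = 2 × 10.553² = 2 × 111.36 = 222.7.
Round up to the next whole participant.

n = 223 per group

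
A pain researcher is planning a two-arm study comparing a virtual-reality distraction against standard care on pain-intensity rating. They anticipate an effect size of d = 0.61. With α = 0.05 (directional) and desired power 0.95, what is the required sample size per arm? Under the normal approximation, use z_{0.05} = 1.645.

For two independent groups with equal n: n = 2·((z_{α} + z_β) / d)².
z_{α} + z_β = 1.645 + 1.645 = 3.290.
n = 2 × (3.290 / 0.61)² = 2 × 5.393² = 2 × 29.09 = 58.2.
Round up to the next whole participant.

n = 59 per group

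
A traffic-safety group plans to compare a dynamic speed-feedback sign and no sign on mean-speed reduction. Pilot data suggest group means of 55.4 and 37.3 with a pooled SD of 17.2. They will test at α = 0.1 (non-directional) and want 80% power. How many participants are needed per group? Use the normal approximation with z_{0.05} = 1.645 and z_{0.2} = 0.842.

n = 12 per group

Cohen's d = |M₁ − M₂| / SD_pooled = |55.4 − 37.3| / 17.2 = 18.1 / 17.2 = 1.052.
For two independent groups with equal n: n = 2·((z_{α/2} + z_β) / d)².
z_{α/2} + z_β = 1.645 + 0.842 = 2.487.
n = 2 × (2.487 / 1.052)² = 2 × 2.364² = 2 × 5.59 = 11.2.
Round up to the next whole participant.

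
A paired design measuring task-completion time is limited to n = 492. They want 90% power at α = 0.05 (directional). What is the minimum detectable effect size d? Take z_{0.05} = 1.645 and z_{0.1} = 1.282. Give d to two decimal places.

For a single sample (or paired design) of n = 492: d_min = (z_{α} + z_β)/√n.
z-sum = 1.645 + 1.282 = 2.927.
d_min = 2.927 / √492 = 2.927 / 22.181 = 0.132.

d_min ≈ 0.13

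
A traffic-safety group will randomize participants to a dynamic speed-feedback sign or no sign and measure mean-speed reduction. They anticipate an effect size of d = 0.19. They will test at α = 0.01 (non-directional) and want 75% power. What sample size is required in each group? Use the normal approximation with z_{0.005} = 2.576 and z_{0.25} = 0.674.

n = 586 per group

For two independent groups with equal n: n = 2·((z_{α/2} + z_β) / d)².
z_{α/2} + z_β = 2.576 + 0.674 = 3.250.
n = 2 × (3.250 / 0.19)² = 2 × 17.105² = 2 × 292.59 = 585.2.
Round up to the next whole participant.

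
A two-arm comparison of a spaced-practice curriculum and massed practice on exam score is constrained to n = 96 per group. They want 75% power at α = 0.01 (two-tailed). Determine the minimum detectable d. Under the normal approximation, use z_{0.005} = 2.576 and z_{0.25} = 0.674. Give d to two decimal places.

d_min ≈ 0.47

For two independent groups of n = 96 each: d_min = (z_{α/2} + z_β)·√(2/n).
z-sum = 2.576 + 0.674 = 3.250.
d_min = 3.250 × √(2/96) = 3.250 × 0.1443 = 0.469.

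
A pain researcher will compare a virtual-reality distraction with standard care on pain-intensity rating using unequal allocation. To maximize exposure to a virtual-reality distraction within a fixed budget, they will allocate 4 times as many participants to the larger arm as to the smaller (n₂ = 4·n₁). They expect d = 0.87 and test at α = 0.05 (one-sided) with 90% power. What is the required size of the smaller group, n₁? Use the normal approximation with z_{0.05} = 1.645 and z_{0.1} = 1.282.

n₁ = 15

With allocation ratio k = n₂/n₁ = 4, Var(x̄₁−x̄₂) = σ²(1/n₁ + 1/(k·n₁)) = σ²·(k+1)/(k·n₁).
So n₁ = (1 + 1/k)·((z_{α} + z_β)/d)² = 1.250 × (2.927/0.87)².
n₁ = 1.250 × 11.32 = 14.1.
Round up: n₁ = 15, giving n₂ = 4 × 15 = 60.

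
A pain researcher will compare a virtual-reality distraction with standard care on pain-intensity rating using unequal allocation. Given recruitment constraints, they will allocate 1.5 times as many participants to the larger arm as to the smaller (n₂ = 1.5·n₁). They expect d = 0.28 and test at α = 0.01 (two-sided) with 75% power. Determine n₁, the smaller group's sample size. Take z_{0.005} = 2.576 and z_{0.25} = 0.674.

n₁ = 225

With allocation ratio k = n₂/n₁ = 1.5, Var(x̄₁−x̄₂) = σ²(1/n₁ + 1/(k·n₁)) = σ²·(k+1)/(k·n₁).
So n₁ = (1 + 1/k)·((z_{α/2} + z_β)/d)² = 1.667 × (3.250/0.28)².
n₁ = 1.667 × 134.73 = 224.5.
Round up: n₁ = 225, giving n₂ = ⌈1.5 × 225⌉ = ⌈337.5⌉ = 338.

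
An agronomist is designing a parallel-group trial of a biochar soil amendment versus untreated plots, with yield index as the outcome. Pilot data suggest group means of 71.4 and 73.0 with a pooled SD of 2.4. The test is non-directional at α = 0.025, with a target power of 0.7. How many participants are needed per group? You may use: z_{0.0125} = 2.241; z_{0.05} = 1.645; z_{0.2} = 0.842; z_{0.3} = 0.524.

n = 35 per group

Cohen's d = |M₁ − M₂| / SD_pooled = |71.4 − 73.0| / 2.4 = 1.6 / 2.4 = 0.667.
For two independent groups with equal n: n = 2·((z_{α/2} + z_β) / d)².
z_{α/2} + z_β = 2.241 + 0.524 = 2.765.
n = 2 × (2.765 / 0.667)² = 2 × 4.145² = 2 × 17.18 = 34.4.
Round up to the next whole participant.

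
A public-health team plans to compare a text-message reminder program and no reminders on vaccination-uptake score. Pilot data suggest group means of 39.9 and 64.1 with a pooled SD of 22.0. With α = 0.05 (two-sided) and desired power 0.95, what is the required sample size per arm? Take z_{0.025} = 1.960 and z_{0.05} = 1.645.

Cohen's d = |M₁ − M₂| / SD_pooled = |39.9 − 64.1| / 22.0 = 24.2 / 22.0 = 1.100.
For two independent groups with equal n: n = 2·((z_{α/2} + z_β) / d)².
z_{α/2} + z_β = 1.960 + 1.645 = 3.605.
n = 2 × (3.605 / 1.100)² = 2 × 3.277² = 2 × 10.74 = 21.5.
Round up to the next whole participant.

n = 22 per group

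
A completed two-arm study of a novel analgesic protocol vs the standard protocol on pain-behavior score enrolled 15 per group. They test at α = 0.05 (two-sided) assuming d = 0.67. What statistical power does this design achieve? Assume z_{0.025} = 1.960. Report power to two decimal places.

For two equal groups, power = Φ(d·√(n/2) − z_{α/2}).
d·√(n/2) = 0.67 × √(15/2) = 0.67 × 2.739 = 1.835.
z_β = 1.835 − 1.960 = -0.125.
Power = Φ(-0.125) = 0.450.

power ≈ 0.45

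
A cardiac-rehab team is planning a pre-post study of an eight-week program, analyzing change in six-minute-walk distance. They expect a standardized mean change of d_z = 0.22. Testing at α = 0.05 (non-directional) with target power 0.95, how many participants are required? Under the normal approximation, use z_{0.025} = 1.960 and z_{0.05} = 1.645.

For a paired (one-sample on differences) test: n = ((z_{α/2} + z_β) / d)².
z_{α/2} + z_β = 1.960 + 1.645 = 3.605.
n = (3.605 / 0.22)² = 16.386² = 268.51.
Round up.

n = 269 pairs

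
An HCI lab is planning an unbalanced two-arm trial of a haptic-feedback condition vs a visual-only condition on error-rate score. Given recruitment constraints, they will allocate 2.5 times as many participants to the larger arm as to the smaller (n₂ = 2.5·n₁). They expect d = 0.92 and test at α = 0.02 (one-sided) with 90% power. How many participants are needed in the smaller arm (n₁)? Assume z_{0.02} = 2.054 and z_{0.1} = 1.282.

n₁ = 19

With allocation ratio k = n₂/n₁ = 2.5, Var(x̄₁−x̄₂) = σ²(1/n₁ + 1/(k·n₁)) = σ²·(k+1)/(k·n₁).
So n₁ = (1 + 1/k)·((z_{α} + z_β)/d)² = 1.400 × (3.336/0.92)².
n₁ = 1.400 × 13.15 = 18.4.
Round up: n₁ = 19, giving n₂ = ⌈2.5 × 19⌉ = ⌈47.5⌉ = 48.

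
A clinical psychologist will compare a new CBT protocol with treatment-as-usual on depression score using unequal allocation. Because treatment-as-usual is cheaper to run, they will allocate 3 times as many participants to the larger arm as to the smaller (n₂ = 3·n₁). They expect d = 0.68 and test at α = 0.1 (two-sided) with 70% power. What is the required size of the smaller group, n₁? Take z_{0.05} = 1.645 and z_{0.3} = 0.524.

With allocation ratio k = n₂/n₁ = 3, Var(x̄₁−x̄₂) = σ²(1/n₁ + 1/(k·n₁)) = σ²·(k+1)/(k·n₁).
So n₁ = (1 + 1/k)·((z_{α/2} + z_β)/d)² = 1.333 × (2.169/0.68)².
n₁ = 1.333 × 10.17 = 13.6.
Round up: n₁ = 14, giving n₂ = 3 × 14 = 42.

n₁ = 14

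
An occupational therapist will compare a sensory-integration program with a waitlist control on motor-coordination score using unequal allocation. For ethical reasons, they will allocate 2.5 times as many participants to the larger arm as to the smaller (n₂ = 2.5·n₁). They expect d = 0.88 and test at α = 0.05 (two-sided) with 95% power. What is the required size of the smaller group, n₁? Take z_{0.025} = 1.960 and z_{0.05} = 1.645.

With allocation ratio k = n₂/n₁ = 2.5, Var(x̄₁−x̄₂) = σ²(1/n₁ + 1/(k·n₁)) = σ²·(k+1)/(k·n₁).
So n₁ = (1 + 1/k)·((z_{α/2} + z_β)/d)² = 1.400 × (3.605/0.88)².
n₁ = 1.400 × 16.78 = 23.5.
Round up: n₁ = 24, giving n₂ = 2.5 × 24 = 60.

n₁ = 24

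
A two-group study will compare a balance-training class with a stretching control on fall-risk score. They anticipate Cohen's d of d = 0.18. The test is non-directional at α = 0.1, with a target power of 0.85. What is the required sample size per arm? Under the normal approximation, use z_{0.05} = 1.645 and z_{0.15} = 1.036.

For two independent groups with equal n: n = 2·((z_{α/2} + z_β) / d)².
z_{α/2} + z_β = 1.645 + 1.036 = 2.681.
n = 2 × (2.681 / 0.18)² = 2 × 14.894² = 2 × 221.84 = 443.7.
Round up to the next whole participant.

n = 444 per group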